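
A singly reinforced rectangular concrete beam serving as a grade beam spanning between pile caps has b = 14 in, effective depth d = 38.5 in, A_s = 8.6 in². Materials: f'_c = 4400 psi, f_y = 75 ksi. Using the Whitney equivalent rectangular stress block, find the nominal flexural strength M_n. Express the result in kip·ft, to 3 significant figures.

M_n ≈ 1740 kip·ft

T = A_s f_y = 8.6 × 75 = 645 kips.
a = T/(0.85 f'_c b) = 645/(0.85 × 4.4 × 14) = 12.319 in.
M_n = T(d − a/2) = 645 × (38.5 − 6.1595) = 20859.6 kip·in = 20859.6/12 = 1738.30 kip·ft.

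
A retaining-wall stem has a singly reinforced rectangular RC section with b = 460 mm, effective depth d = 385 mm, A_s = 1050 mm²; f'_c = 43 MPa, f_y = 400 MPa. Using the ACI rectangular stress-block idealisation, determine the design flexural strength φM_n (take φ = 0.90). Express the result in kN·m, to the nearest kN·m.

T = A_s f_y = 1050 × 400 = 420000 N = 420 kN.
From C = T: a = T/(0.85 f'_c b) = 420000/(0.85 × 43 × 460) = 24.98 mm.
M_n = T(d − a/2) = 420 kN × (385 − 12.49) mm = 156.45 kN·m.
φM_n = 0.90 × 156.45 = 140.81 kN·m.

φM_n ≈ 141 kN·m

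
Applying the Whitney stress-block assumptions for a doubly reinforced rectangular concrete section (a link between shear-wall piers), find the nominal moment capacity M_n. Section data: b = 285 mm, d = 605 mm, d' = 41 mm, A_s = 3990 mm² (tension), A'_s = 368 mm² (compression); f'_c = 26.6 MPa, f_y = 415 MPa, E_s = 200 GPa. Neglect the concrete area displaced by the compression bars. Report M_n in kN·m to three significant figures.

Assume both tension and compression steel yield.
Net tension couple steel: A_s − A'_s = 3622 mm².
a = (A_s − A'_s) f_y / (0.85 f'_c b) = 1503130/(0.85 × 26.6 × 285) = 233.27 mm.
c = a/β₁ = 233.27/0.85 = 274.44 mm; ε'_s = 0.003(c − d')/c = 0.0026 ≥ f_y/E_s = 0.0021, so compression steel does yield.
M_n = (A_s − A'_s) f_y (d − a/2) + A'_s f_y (d − d') = [1503130 × (605 − 116.635) + 152720 × (605 − 41)] × 10⁻⁶ = 734.08 + 86.13 = 820.21 kN·m.

M_n ≈ 820 kN·m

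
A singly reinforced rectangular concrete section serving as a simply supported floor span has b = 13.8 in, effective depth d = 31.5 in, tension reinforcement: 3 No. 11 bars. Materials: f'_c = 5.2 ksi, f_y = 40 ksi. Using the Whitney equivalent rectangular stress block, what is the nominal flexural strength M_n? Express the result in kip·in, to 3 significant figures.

A_s = 3 × 1.56 = 4.68 in².
T = A_s f_y = 4.68 × 40 = 187.2 kips.
a = T/(0.85 f'_c b) = 187.2/(0.85 × 5.2 × 13.8) = 3.069 in.
M_n = T(d − a/2) = 187.2 × (31.5 − 1.5345) = 5609.5 kip·in.

M_n ≈ 5610 kip·in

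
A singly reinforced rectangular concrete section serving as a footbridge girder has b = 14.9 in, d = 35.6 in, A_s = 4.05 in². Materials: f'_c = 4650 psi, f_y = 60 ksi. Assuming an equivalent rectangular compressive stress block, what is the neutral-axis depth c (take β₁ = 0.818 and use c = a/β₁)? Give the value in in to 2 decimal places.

c ≈ 5.04 in

T = A_s f_y = 4.05 × 60 = 243 kips.
a = T/(0.85 f'_c b) = 243/(0.85 × 4.65 × 14.9) = 4.1262 in.
With β₁ = 0.818, c = a/β₁ = 4.1262/0.818 = 5.04 in.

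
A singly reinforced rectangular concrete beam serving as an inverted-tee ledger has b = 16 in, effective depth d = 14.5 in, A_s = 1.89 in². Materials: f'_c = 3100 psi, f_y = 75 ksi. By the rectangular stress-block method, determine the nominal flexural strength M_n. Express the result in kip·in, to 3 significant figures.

M_n ≈ 1820 kip·in

T = A_s f_y = 1.89 × 75 = 141.75 kips.
a = T/(0.85 f'_c b) = 141.75/(0.85 × 3.1 × 16) = 3.362 in.
M_n = T(d − a/2) = 141.75 × (14.5 − 1.681) = 1817.1 kip·in.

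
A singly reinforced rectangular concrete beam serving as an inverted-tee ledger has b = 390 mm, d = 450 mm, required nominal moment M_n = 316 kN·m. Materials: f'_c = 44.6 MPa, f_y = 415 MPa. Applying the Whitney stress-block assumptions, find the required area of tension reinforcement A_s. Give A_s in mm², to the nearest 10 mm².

With M_n = 0.85 f'_c a b (d − a/2), solve the quadratic for a:
a = d − √(d² − 2M_n/(0.85 f'_c b)) = 450 − √(450² − 2 × 316×10⁶/(0.85 × 44.6 × 390)) = 50.31 mm.
A_s = 0.85 f'_c a b / f_y = 0.85 × 44.6 × 50.31 × 390 / 415 = 1792.4 mm².

A_s ≈ 1790 mm²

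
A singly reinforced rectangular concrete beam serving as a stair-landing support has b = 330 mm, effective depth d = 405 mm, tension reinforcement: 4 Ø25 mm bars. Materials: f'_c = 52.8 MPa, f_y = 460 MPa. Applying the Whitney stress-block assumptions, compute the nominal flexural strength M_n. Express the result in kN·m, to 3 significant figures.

A_s = 4 × 491 = 1964 mm².
T = A_s f_y = 1964 × 460 = 903440 N = 903.44 kN.
From C = T: a = T/(0.85 f'_c b) = 903440/(0.85 × 52.8 × 330) = 61.00 mm.
M_n = T(d − a/2) = 903.44 kN × (405 − 30.5) mm = 338.34 kN·m.

M_n ≈ 338 kN·m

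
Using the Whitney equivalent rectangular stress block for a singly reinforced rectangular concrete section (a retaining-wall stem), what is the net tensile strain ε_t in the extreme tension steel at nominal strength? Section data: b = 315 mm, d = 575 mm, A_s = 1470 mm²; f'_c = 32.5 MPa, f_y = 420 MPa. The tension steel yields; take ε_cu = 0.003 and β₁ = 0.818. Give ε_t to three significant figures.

a = A_s f_y/(0.85 f'_c b) = 70.95 mm.
β₁ = 0.818, so c = a/β₁ = 70.95/0.818 = 86.74 mm.
From the linear strain diagram with ε_cu = 0.003: ε_t = 0.003 (d − c)/c = 0.003 × (575 − 86.74)/86.74 = 0.0169.
Since ε_t ≥ 0.005, the section is tension-controlled.

ε_t ≈ 0.0169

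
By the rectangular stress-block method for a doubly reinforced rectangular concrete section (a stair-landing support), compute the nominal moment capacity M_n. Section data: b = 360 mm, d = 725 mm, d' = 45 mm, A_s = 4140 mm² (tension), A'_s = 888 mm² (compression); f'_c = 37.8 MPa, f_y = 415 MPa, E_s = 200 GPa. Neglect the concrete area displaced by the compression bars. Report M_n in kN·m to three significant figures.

Assume both tension and compression steel yield.
Net tension couple steel: A_s − A'_s = 3252 mm².
a = (A_s − A'_s) f_y / (0.85 f'_c b) = 1349580/(0.85 × 37.8 × 360) = 116.68 mm.
c = a/β₁ = 116.68/0.78 = 149.59 mm; ε'_s = 0.003(c − d')/c = 0.0021 ≥ f_y/E_s = 0.0021, so compression steel does yield.
M_n = (A_s − A'_s) f_y (d − a/2) + A'_s f_y (d − d') = [1349580 × (725 − 58.34) + 368520 × (725 − 45)] × 10⁻⁶ = 899.71 + 250.59 = 1150.30 kN·m.

M_n ≈ 1150 kN·m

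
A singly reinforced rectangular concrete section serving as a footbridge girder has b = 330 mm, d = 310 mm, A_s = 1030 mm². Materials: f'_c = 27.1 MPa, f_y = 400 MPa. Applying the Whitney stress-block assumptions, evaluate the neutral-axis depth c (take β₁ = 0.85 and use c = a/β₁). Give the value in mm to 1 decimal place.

c ≈ 63.8 mm

T = A_s f_y = 1030 × 400 = 412000 N = 412 kN.
Setting C = 0.85 f'_c a b equal to T: a = 412000/(0.85 × 27.1 × 330) = 54.199 mm.
With β₁ = 0.85, c = a/β₁ = 54.199/0.85 = 63.8 mm.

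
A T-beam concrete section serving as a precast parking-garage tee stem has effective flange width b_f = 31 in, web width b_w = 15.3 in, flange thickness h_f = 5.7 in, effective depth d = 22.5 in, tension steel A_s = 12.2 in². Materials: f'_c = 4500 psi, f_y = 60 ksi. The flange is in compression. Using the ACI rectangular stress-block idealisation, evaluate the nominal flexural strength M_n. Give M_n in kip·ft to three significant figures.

M_n ≈ 1180 kip·ft

Tension: T = A_s f_y = 12.2 × 60 = 732 kips.
Try a within the flange: a = T/(0.85 f'_c b_f) = 732/(0.85 × 4.5 × 31) = 6.173 in.
a = 6.173 > h_f = 5.7 in: the block extends into the web. Split into flange-overhang and web parts.
C_f = 0.85 f'_c (b_f − b_w) h_f = 0.85 × 4.5 × (31 − 15.3) × 5.7 = 342.3 kips.
Remaining web compression depth: a_w = (T − C_f)/(0.85 f'_c b_w) = (732 − 342.3)/(0.85 × 4.5 × 15.3) = 6.659 in.
M_n = C_f(d − h_f/2) + (T − C_f)(d − a_w/2) = 342.3 × (22.5 − 2.85) + 389.7 × (22.5 − 3.3295) = 6726.2 + 7470.7 = 14196.9 kip·in.
M_n = 14196.9/12 = 1183.08 kip·ft.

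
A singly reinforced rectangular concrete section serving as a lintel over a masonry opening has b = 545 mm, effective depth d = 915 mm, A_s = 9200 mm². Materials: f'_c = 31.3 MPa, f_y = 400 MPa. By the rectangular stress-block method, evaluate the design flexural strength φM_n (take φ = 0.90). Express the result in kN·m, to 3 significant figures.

T = A_s f_y = 9200 × 400 = 3680000 N = 3680 kN.
From C = T: a = T/(0.85 f'_c b) = 3680000/(0.85 × 31.3 × 545) = 253.80 mm.
M_n = T(d − a/2) = 3680 kN × (915 − 126.9) mm = 2900.21 kN·m.
φM_n = 0.90 × 2900.21 = 2610.19 kN·m.

φM_n ≈ 2610 kN·m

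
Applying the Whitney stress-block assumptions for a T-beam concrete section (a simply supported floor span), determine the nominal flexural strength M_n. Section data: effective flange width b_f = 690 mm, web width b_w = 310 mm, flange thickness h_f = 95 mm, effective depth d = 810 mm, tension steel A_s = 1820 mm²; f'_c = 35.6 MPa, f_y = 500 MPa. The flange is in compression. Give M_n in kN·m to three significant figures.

M_n ≈ 717 kN·m

Tension: T = A_s f_y = 1820 × 500 = 910000 N.
Try a within the flange: a = T/(0.85 f'_c b_f) = 910000/(0.85 × 35.6 × 690) = 43.58 mm.
Since a = 43.58 ≤ h_f = 95 mm, the stress block lies entirely in the flange; analyse as a rectangular beam of width b_f.
M_n = T(d − a/2) = 910000 × (810 − 21.79) = 717.27 × 10⁶ N·mm.
M_n = 717.27 kN·m.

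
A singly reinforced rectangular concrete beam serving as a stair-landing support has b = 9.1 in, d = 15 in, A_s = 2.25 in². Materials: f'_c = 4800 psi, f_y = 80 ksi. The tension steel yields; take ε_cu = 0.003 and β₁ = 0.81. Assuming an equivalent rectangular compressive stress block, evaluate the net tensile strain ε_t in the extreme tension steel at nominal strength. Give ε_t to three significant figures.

a = A_s f_y/(0.85 f'_c b) = 4.848 in.
β₁ = 0.81, so c = a/β₁ = 4.848/0.81 = 5.985 in.
From the linear strain diagram with ε_cu = 0.003: ε_t = 0.003 (d − c)/c = 0.003 × (15 − 5.985)/5.985 = 0.00452.
ε_t is between 0.004 and 0.005 — transition zone.

ε_t ≈ 0.00452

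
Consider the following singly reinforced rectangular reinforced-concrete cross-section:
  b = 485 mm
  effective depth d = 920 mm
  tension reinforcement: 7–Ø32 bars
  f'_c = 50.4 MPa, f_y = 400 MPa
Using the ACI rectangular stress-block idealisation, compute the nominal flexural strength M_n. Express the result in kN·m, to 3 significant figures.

A_s = 7 × 804 = 5628 mm².
T = A_s f_y = 5628 × 400 = 2251200 N = 2251.2 kN.
From C = T: a = T/(0.85 f'_c b) = 2251200/(0.85 × 50.4 × 485) = 108.35 mm.
M_n = T(d − a/2) = 2251.2 kN × (920 − 54.175) mm = 1949.15 kN·m.

M_n ≈ 1950 kN·m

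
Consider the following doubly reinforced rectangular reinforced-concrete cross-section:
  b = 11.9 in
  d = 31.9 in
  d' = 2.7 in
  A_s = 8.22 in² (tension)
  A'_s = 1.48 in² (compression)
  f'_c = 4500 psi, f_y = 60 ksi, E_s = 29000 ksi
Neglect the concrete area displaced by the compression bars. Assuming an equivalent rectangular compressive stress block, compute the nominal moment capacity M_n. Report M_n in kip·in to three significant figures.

M_n ≈ 13700 kip·in

Assume both steels yield.
a = (A_s − A'_s) f_y/(0.85 f'_c b) = (8.22 − 1.48) × 60/(0.85 × 4.5 × 11.9) = 8.884 in.
c = a/β₁ = 8.884/0.825 = 10.768 in; ε'_s = 0.003(c − d')/c = 0.0022 ≥ ε_y = 0.0021, so the compression steel yields.
M_n = (A_s − A'_s) f_y (d − a/2) + A'_s f_y (d − d') = 404.4 × (31.9 − 4.442) + 88.8 × (31.9 − 2.7) = 11104.0 + 2593.0 = 13697.0 kip·in.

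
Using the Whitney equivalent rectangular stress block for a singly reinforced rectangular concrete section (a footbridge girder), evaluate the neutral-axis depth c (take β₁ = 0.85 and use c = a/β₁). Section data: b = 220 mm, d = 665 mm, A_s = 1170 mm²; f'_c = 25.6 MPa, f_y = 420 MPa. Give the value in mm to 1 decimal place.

c ≈ 120.8 mm

T = A_s f_y = 1170 × 420 = 491400 N = 491.4 kN.
Setting C = 0.85 f'_c a b equal to T: a = 491400/(0.85 × 25.6 × 220) = 102.649 mm.
With β₁ = 0.85, c = a/β₁ = 102.649/0.85 = 120.8 mm.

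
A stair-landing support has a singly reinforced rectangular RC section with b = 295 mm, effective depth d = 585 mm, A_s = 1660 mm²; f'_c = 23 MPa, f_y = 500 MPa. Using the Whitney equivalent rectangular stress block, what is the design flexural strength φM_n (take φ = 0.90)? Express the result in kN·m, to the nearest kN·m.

φM_n ≈ 383 kN·m

T = A_s f_y = 1660 × 500 = 830000 N = 830 kN.
From C = T: a = T/(0.85 f'_c b) = 830000/(0.85 × 23 × 295) = 143.92 mm.
M_n = T(d − a/2) = 830 kN × (585 − 71.96) mm = 425.82 kN·m.
φM_n = 0.90 × 425.82 = 383.24 kN·m.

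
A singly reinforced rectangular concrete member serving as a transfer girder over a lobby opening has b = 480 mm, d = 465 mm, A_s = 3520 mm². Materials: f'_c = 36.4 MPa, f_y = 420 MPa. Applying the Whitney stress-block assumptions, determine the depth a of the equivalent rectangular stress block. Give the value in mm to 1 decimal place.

T = A_s f_y = 3520 × 420 = 1478400 N = 1478.4 kN.
Setting C = 0.85 f'_c a b equal to T: a = 1478400/(0.85 × 36.4 × 480) = 99.5 mm.

a ≈ 99.5 mm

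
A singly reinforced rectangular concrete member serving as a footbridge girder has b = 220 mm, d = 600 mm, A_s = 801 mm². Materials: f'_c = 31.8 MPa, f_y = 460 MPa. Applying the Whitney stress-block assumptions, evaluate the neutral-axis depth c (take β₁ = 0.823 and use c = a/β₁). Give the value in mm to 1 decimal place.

c ≈ 75.3 mm

T = A_s f_y = 801 × 460 = 368460 N = 368.46 kN.
Setting C = 0.85 f'_c a b equal to T: a = 368460/(0.85 × 31.8 × 220) = 61.961 mm.
With β₁ = 0.823, c = a/β₁ = 61.961/0.823 = 75.3 mm.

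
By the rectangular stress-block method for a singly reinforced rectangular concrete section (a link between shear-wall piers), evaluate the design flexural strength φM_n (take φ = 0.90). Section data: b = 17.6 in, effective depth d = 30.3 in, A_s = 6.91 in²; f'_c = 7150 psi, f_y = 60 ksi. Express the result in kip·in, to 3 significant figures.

T = A_s f_y = 6.91 × 60 = 414.6 kips.
a = T/(0.85 f'_c b) = 414.6/(0.85 × 7.15 × 17.6) = 3.876 in.
M_n = T(d − a/2) = 414.6 × (30.3 − 1.938) = 11758.9 kip·in.
φM_n = 0.90 × 11758.9 = 10583.0 kip·in.

φM_n ≈ 10600 kip·in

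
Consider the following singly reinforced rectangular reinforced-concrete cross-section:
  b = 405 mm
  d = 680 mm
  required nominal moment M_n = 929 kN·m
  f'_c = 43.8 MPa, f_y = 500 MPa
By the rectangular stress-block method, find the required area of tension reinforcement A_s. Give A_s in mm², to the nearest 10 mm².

A_s ≈ 2940 mm²

With M_n = 0.85 f'_c a b (d − a/2), solve the quadratic for a:
a = d − √(d² − 2M_n/(0.85 f'_c b)) = 680 − √(680² − 2 × 929×10⁶/(0.85 × 43.8 × 405)) = 97.61 mm.
A_s = 0.85 f'_c a b / f_y = 0.85 × 43.8 × 97.61 × 405 / 500 = 2943.6 mm².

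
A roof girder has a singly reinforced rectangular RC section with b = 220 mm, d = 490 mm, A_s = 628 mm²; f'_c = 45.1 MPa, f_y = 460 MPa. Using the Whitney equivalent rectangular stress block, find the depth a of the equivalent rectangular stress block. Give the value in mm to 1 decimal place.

a ≈ 34.3 mm

T = A_s f_y = 628 × 460 = 288880 N = 288.88 kN.
Setting C = 0.85 f'_c a b equal to T: a = 288880/(0.85 × 45.1 × 220) = 34.3 mm.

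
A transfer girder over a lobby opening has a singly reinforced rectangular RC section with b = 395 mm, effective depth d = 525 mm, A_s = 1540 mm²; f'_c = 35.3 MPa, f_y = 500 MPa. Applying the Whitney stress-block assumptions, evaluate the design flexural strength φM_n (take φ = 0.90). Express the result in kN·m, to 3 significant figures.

φM_n ≈ 341 kN·m

T = A_s f_y = 1540 × 500 = 770000 N = 770 kN.
From C = T: a = T/(0.85 f'_c b) = 770000/(0.85 × 35.3 × 395) = 64.97 mm.
M_n = T(d − a/2) = 770 kN × (525 − 32.485) mm = 379.24 kN·m.
φM_n = 0.90 × 379.24 = 341.32 kN·m.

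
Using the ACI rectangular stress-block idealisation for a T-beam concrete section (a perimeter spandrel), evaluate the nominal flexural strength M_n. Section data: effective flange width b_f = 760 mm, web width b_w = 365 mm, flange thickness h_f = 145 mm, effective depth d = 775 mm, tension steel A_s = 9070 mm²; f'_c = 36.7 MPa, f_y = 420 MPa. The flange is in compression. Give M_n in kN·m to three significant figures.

Tension: T = A_s f_y = 9070 × 420 = 3809400 N.
Try a within the flange: a = T/(0.85 f'_c b_f) = 3809400/(0.85 × 36.7 × 760) = 160.68 mm.
a = 160.68 > h_f = 145 mm: the block extends into the web. Split into flange-overhang and web parts.
C_f = 0.85 f'_c (b_f − b_w) h_f = 0.85 × 36.7 × (760 − 365) × 145 = 1786694 N.
Remaining web compression depth: a_w = (T − C_f)/(0.85 f'_c b_w) = (3809400 − 1786694)/(0.85 × 36.7 × 365) = 177.65 mm.
M_n = C_f(d − h_f/2) + (T − C_f)(d − a_w/2) = 1786694 × (775 − 72.5) + 2022706 × (775 − 88.825) = 1255.15 + 1387.93 = 2643.08 × 10⁶ N·mm.
M_n = 2643.08 kN·m.

M_n ≈ 2640 kN·m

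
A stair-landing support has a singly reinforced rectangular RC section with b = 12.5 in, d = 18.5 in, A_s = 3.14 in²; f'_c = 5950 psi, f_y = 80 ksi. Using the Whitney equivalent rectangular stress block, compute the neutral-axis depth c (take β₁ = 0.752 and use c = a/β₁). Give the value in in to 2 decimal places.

T = A_s f_y = 3.14 × 80 = 251.2 kips.
a = T/(0.85 f'_c b) = 251.2/(0.85 × 5.95 × 12.5) = 3.9735 in.
With β₁ = 0.752, c = a/β₁ = 3.9735/0.752 = 5.28 in.

c ≈ 5.28 in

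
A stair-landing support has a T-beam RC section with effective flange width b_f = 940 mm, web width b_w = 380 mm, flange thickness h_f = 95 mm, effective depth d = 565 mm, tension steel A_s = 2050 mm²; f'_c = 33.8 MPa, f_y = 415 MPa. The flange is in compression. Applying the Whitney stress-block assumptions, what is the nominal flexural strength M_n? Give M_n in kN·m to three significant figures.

Tension: T = A_s f_y = 2050 × 415 = 850750 N.
Try a within the flange: a = T/(0.85 f'_c b_f) = 850750/(0.85 × 33.8 × 940) = 31.50 mm.
Since a = 31.50 ≤ h_f = 95 mm, the stress block lies entirely in the flange; analyse as a rectangular beam of width b_f.
M_n = T(d − a/2) = 850750 × (565 − 15.75) = 467.27 × 10⁶ N·mm.
M_n = 467.27 kN·m.

M_n ≈ 467 kN·m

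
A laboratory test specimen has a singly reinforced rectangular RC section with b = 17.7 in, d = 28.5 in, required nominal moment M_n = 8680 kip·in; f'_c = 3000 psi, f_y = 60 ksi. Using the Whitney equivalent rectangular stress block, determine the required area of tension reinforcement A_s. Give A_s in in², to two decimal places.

A_s ≈ 5.88 in²

From M_n = 0.85 f'_c a b (d − a/2):
a = d − √(d² − 2M_n/(0.85 f'_c b)) = 28.5 − √(28.5² − 2 × 8680/(0.85 × 3 × 17.7)) = 7.821 in.
A_s = 0.85 f'_c a b / f_y = 0.85 × 3 × 7.821 × 17.7 / 60 = 5.883 in².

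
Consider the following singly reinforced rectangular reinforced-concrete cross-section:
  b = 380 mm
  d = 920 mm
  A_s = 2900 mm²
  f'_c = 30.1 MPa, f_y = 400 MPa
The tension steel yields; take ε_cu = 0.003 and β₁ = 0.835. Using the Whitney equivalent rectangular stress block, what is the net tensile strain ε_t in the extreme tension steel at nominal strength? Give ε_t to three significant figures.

ε_t ≈ 0.0163

a = A_s f_y/(0.85 f'_c b) = 119.31 mm.
β₁ = 0.835, so c = a/β₁ = 119.31/0.835 = 142.89 mm.
From the linear strain diagram with ε_cu = 0.003: ε_t = 0.003 (d − c)/c = 0.003 × (920 − 142.89)/142.89 = 0.0163.
Since ε_t ≥ 0.005, the section is tension-controlled.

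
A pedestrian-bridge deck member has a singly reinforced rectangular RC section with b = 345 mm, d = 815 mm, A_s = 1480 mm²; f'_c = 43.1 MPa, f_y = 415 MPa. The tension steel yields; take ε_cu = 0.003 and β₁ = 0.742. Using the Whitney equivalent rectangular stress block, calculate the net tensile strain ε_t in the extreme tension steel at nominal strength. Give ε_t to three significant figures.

a = A_s f_y/(0.85 f'_c b) = 48.60 mm.
β₁ = 0.742, so c = a/β₁ = 48.60/0.742 = 65.50 mm.
From the linear strain diagram with ε_cu = 0.003: ε_t = 0.003 (d − c)/c = 0.003 × (815 − 65.50)/65.50 = 0.0343.
Since ε_t ≥ 0.005, the section is tension-controlled.

ε_t ≈ 0.0343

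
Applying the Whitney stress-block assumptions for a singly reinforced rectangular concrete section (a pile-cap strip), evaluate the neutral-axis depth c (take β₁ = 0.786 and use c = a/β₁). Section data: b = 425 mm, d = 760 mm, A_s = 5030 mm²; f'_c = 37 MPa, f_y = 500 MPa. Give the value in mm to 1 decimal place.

c ≈ 239.4 mm

T = A_s f_y = 5030 × 500 = 2515000 N = 2515 kN.
Setting C = 0.85 f'_c a b equal to T: a = 2515000/(0.85 × 37 × 425) = 188.160 mm.
With β₁ = 0.786, c = a/β₁ = 188.160/0.786 = 239.4 mm.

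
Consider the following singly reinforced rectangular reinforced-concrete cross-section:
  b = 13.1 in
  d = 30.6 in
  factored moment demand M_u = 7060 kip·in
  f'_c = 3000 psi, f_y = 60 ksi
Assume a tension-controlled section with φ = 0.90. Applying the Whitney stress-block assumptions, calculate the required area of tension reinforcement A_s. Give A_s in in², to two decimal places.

M_n = M_u/φ = 7060/0.90 = 7844.44 kip·in.
From M_n = 0.85 f'_c a b (d − a/2):
a = d − √(d² − 2M_n/(0.85 f'_c b)) = 30.6 − √(30.6² − 2 × 7844.44/(0.85 × 3 × 13.1)) = 8.997 in.
A_s = 0.85 f'_c a b / f_y = 0.85 × 3 × 8.997 × 13.1 / 60 = 5.009 in².

A_s ≈ 5.01 in²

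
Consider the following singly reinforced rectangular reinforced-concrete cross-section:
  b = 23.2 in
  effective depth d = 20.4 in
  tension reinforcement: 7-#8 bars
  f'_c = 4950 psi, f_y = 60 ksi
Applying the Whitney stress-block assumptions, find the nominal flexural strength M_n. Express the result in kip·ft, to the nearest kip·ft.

M_n ≈ 517 kip·ft

A_s = 7 × 0.79 = 5.53 in².
T = A_s f_y = 5.53 × 60 = 331.8 kips.
a = T/(0.85 f'_c b) = 331.8/(0.85 × 4.95 × 23.2) = 3.399 in.
M_n = T(d − a/2) = 331.8 × (20.4 − 1.6995) = 6204.8 kip·in = 6204.8/12 = 517.07 kip·ft.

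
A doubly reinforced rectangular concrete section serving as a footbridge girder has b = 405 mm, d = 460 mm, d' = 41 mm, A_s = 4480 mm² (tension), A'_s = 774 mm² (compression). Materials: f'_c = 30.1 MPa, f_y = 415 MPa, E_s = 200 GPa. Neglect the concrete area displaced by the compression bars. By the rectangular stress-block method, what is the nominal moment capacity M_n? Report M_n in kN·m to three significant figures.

Assume both tension and compression steel yield.
Net tension couple steel: A_s − A'_s = 3706 mm².
a = (A_s − A'_s) f_y / (0.85 f'_c b) = 1537990/(0.85 × 30.1 × 405) = 148.43 mm.
c = a/β₁ = 148.43/0.835 = 177.76 mm; ε'_s = 0.003(c − d')/c = 0.0023 ≥ f_y/E_s = 0.0021, so compression steel does yield.
M_n = (A_s − A'_s) f_y (d − a/2) + A'_s f_y (d − d') = [1537990 × (460 − 74.215) + 321210 × (460 − 41)] × 10⁻⁶ = 593.33 + 134.59 = 727.92 kN·m.

M_n ≈ 728 kN·m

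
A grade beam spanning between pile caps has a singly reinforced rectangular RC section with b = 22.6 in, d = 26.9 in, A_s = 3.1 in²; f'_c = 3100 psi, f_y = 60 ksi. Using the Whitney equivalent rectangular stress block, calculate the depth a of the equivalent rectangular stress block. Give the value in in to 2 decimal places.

T = A_s f_y = 3.1 × 60 = 186 kips.
a = T/(0.85 f'_c b) = 186/(0.85 × 3.1 × 22.6) = 3.12 in.

a ≈ 3.12 in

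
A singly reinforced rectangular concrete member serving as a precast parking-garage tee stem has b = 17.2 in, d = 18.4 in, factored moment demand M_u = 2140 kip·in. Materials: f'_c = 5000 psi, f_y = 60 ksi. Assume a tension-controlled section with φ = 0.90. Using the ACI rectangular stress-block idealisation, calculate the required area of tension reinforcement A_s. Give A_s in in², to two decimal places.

M_n = M_u/φ = 2140/0.90 = 2377.78 kip·in.
From M_n = 0.85 f'_c a b (d − a/2):
a = d − √(d² − 2M_n/(0.85 f'_c b)) = 18.4 − √(18.4² − 2 × 2377.78/(0.85 × 5 × 17.2)) = 1.862 in.
A_s = 0.85 f'_c a b / f_y = 0.85 × 5 × 1.862 × 17.2 / 60 = 2.269 in².

A_s ≈ 2.27 in²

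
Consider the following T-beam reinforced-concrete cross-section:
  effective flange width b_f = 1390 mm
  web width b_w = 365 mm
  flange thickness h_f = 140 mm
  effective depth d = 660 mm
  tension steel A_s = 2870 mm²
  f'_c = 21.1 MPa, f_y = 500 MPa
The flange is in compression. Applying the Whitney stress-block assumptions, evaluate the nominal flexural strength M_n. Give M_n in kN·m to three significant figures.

M_n ≈ 906 kN·m

Tension: T = A_s f_y = 2870 × 500 = 1435000 N.
Try a within the flange: a = T/(0.85 f'_c b_f) = 1435000/(0.85 × 21.1 × 1390) = 57.56 mm.
Since a = 57.56 ≤ h_f = 140 mm, the stress block lies entirely in the flange; analyse as a rectangular beam of width b_f.
M_n = T(d − a/2) = 1435000 × (660 − 28.78) = 905.80 × 10⁶ N·mm.
M_n = 905.80 kN·m.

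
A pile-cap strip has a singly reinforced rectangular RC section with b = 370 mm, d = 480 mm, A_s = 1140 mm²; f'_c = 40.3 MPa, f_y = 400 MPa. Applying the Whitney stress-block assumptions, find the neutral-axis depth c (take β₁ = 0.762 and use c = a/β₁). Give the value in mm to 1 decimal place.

c ≈ 47.2 mm

T = A_s f_y = 1140 × 400 = 456000 N = 456 kN.
Setting C = 0.85 f'_c a b equal to T: a = 456000/(0.85 × 40.3 × 370) = 35.978 mm.
With β₁ = 0.762, c = a/β₁ = 35.978/0.762 = 47.2 mm.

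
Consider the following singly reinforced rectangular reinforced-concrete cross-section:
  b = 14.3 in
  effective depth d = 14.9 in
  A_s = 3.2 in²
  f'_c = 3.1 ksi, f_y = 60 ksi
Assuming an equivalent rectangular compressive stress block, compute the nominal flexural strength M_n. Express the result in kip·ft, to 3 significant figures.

T = A_s f_y = 3.2 × 60 = 192 kips.
a = T/(0.85 f'_c b) = 192/(0.85 × 3.1 × 14.3) = 5.095 in.
M_n = T(d − a/2) = 192 × (14.9 − 2.5475) = 2371.7 kip·in = 2371.7/12 = 197.64 kip·ft.

M_n ≈ 198 kip·ft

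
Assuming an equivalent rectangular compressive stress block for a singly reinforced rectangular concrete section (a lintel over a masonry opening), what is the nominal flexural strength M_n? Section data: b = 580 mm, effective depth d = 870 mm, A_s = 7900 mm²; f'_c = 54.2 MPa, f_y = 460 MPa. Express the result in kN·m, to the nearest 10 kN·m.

M_n ≈ 2910 kN·m

T = A_s f_y = 7900 × 460 = 3634000 N = 3634 kN.
From C = T: a = T/(0.85 f'_c b) = 3634000/(0.85 × 54.2 × 580) = 136.00 mm.
M_n = T(d − a/2) = 3634 kN × (870 − 68) mm = 2914.47 kN·m.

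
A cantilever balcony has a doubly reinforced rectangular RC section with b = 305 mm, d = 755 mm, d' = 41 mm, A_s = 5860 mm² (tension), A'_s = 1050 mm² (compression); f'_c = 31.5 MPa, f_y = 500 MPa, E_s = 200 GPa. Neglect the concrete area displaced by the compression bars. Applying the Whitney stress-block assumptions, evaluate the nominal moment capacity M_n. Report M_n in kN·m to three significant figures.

M_n ≈ 1840 kN·m

Assume both tension and compression steel yield.
Net tension couple steel: A_s − A'_s = 4810 mm².
a = (A_s − A'_s) f_y / (0.85 f'_c b) = 2405000/(0.85 × 31.5 × 305) = 294.50 mm.
c = a/β₁ = 294.50/0.825 = 356.97 mm; ε'_s = 0.003(c − d')/c = 0.0027 ≥ f_y/E_s = 0.0025, so compression steel does yield.
M_n = (A_s − A'_s) f_y (d − a/2) + A'_s f_y (d − d') = [2405000 × (755 − 147.25) + 525000 × (755 − 41)] × 10⁻⁶ = 1461.64 + 374.85 = 1836.49 kN·m.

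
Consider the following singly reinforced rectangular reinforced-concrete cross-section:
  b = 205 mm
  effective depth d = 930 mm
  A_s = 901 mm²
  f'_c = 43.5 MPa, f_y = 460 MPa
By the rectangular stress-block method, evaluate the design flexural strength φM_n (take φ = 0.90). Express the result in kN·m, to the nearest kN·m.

φM_n ≈ 337 kN·m

T = A_s f_y = 901 × 460 = 414460 N = 414.46 kN.
From C = T: a = T/(0.85 f'_c b) = 414460/(0.85 × 43.5 × 205) = 54.68 mm.
M_n = T(d − a/2) = 414.46 kN × (930 − 27.34) mm = 374.12 kN·m.
φM_n = 0.90 × 374.12 = 336.71 kN·m.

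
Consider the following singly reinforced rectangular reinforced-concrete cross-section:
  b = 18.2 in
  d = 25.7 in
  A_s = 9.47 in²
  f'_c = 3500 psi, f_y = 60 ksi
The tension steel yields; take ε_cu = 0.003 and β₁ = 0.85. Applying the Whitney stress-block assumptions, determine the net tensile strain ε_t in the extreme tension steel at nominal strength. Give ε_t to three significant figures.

a = A_s f_y/(0.85 f'_c b) = 10.494 in.
β₁ = 0.85, so c = a/β₁ = 10.494/0.85 = 12.346 in.
From the linear strain diagram with ε_cu = 0.003: ε_t = 0.003 (d − c)/c = 0.003 × (25.7 − 12.346)/12.346 = 0.00324.
ε_t < 0.004 — the section is over-reinforced for flexure under ACI limits.

ε_t ≈ 0.00324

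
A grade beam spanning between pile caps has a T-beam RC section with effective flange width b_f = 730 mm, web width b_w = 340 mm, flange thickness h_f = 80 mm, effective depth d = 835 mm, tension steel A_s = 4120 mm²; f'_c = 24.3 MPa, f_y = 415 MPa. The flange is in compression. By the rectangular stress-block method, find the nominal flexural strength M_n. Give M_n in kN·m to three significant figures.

Tension: T = A_s f_y = 4120 × 415 = 1709800 N.
Try a within the flange: a = T/(0.85 f'_c b_f) = 1709800/(0.85 × 24.3 × 730) = 113.40 mm.
a = 113.40 > h_f = 80 mm: the block extends into the web. Split into flange-overhang and web parts.
C_f = 0.85 f'_c (b_f − b_w) h_f = 0.85 × 24.3 × (730 − 340) × 80 = 644436 N.
Remaining web compression depth: a_w = (T − C_f)/(0.85 f'_c b_w) = (1709800 − 644436)/(0.85 × 24.3 × 340) = 151.70 mm.
M_n = C_f(d − h_f/2) + (T − C_f)(d − a_w/2) = 644436 × (835 − 40) + 1065364 × (835 − 75.85) = 512.33 + 808.77 = 1321.10 × 10⁶ N·mm.
M_n = 1321.10 kN·m.

M_n ≈ 1320 kN·m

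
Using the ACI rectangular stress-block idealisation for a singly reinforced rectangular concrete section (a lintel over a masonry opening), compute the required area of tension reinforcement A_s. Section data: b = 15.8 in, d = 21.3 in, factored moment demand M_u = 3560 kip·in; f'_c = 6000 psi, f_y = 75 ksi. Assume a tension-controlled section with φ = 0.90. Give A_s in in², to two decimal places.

M_n = M_u/φ = 3560/0.90 = 3955.56 kip·in.
From M_n = 0.85 f'_c a b (d − a/2):
a = d − √(d² − 2M_n/(0.85 f'_c b)) = 21.3 − √(21.3² − 2 × 3955.56/(0.85 × 6 × 15.8)) = 2.445 in.
A_s = 0.85 f'_c a b / f_y = 0.85 × 6 × 2.445 × 15.8 / 75 = 2.627 in².

A_s ≈ 2.63 in²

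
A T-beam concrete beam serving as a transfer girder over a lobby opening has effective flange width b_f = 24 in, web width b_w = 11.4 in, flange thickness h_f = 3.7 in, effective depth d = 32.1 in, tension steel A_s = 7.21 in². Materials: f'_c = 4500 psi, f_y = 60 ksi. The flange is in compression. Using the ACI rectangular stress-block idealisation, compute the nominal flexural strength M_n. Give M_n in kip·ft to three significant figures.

Tension: T = A_s f_y = 7.21 × 60 = 432.6 kips.
Try a within the flange: a = T/(0.85 f'_c b_f) = 432.6/(0.85 × 4.5 × 24) = 4.712 in.
a = 4.712 > h_f = 3.7 in: the block extends into the web. Split into flange-overhang and web parts.
C_f = 0.85 f'_c (b_f − b_w) h_f = 0.85 × 4.5 × (24 − 11.4) × 3.7 = 178.3 kips.
Remaining web compression depth: a_w = (T − C_f)/(0.85 f'_c b_w) = (432.6 − 178.3)/(0.85 × 4.5 × 11.4) = 5.832 in.
M_n = C_f(d − h_f/2) + (T − C_f)(d − a_w/2) = 178.3 × (32.1 − 1.85) + 254.3 × (32.1 − 2.916) = 5393.6 + 7421.5 = 12815.1 kip·in.
M_n = 12815.1/12 = 1067.93 kip·ft.

M_n ≈ 1070 kip·ft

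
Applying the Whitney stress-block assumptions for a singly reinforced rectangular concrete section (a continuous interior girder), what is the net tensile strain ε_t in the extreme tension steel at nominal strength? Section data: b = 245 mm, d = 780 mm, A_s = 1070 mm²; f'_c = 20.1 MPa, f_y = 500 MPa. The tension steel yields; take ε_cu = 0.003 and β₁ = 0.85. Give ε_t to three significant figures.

ε_t ≈ 0.0126

a = A_s f_y/(0.85 f'_c b) = 127.81 mm.
β₁ = 0.85, so c = a/β₁ = 127.81/0.85 = 150.36 mm.
From the linear strain diagram with ε_cu = 0.003: ε_t = 0.003 (d − c)/c = 0.003 × (780 − 150.36)/150.36 = 0.0126.
Since ε_t ≥ 0.005, the section is tension-controlled.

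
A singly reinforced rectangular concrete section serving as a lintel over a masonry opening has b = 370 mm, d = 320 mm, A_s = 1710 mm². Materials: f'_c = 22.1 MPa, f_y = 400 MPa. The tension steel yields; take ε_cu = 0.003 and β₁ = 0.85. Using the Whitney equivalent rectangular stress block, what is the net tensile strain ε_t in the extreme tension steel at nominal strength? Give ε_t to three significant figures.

ε_t ≈ 0.00529

a = A_s f_y/(0.85 f'_c b) = 98.41 mm.
β₁ = 0.85, so c = a/β₁ = 98.41/0.85 = 115.78 mm.
From the linear strain diagram with ε_cu = 0.003: ε_t = 0.003 (d − c)/c = 0.003 × (320 − 115.78)/115.78 = 0.00529.
Since ε_t ≥ 0.005, the section is tension-controlled.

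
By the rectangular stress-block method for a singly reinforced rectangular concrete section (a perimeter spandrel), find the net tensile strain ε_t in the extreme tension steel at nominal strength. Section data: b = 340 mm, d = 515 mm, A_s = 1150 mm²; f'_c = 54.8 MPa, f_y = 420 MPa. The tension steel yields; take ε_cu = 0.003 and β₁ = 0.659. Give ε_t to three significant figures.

ε_t ≈ 0.0304

a = A_s f_y/(0.85 f'_c b) = 30.50 mm.
β₁ = 0.659, so c = a/β₁ = 30.50/0.659 = 46.28 mm.
From the linear strain diagram with ε_cu = 0.003: ε_t = 0.003 (d − c)/c = 0.003 × (515 − 46.28)/46.28 = 0.0304.
Since ε_t ≥ 0.005, the section is tension-controlled.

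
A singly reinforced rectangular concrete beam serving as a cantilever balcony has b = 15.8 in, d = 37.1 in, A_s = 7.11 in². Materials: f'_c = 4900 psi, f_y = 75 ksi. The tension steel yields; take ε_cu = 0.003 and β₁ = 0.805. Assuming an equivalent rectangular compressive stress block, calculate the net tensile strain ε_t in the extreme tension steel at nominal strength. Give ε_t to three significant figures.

ε_t ≈ 0.00806

a = A_s f_y/(0.85 f'_c b) = 8.103 in.
β₁ = 0.805, so c = a/β₁ = 8.103/0.805 = 10.066 in.
From the linear strain diagram with ε_cu = 0.003: ε_t = 0.003 (d − c)/c = 0.003 × (37.1 − 10.066)/10.066 = 0.00806.
Since ε_t ≥ 0.005, the section is tension-controlled.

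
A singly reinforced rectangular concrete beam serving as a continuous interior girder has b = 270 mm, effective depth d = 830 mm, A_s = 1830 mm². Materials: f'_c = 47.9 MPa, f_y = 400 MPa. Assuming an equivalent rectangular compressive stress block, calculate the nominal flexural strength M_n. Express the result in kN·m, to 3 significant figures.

T = A_s f_y = 1830 × 400 = 732000 N = 732 kN.
From C = T: a = T/(0.85 f'_c b) = 732000/(0.85 × 47.9 × 270) = 66.59 mm.
M_n = T(d − a/2) = 732 kN × (830 − 33.295) mm = 583.19 kN·m.

M_n ≈ 583 kN·m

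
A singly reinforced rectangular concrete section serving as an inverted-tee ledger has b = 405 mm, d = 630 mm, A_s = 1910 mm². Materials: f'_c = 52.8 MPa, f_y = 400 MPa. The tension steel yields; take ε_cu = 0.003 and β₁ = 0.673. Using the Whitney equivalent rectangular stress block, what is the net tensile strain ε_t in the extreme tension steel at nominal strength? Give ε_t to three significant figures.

ε_t ≈ 0.0273

a = A_s f_y/(0.85 f'_c b) = 42.03 mm.
β₁ = 0.673, so c = a/β₁ = 42.03/0.673 = 62.45 mm.
From the linear strain diagram with ε_cu = 0.003: ε_t = 0.003 (d − c)/c = 0.003 × (630 − 62.45)/62.45 = 0.0273.
Since ε_t ≥ 0.005, the section is tension-controlled.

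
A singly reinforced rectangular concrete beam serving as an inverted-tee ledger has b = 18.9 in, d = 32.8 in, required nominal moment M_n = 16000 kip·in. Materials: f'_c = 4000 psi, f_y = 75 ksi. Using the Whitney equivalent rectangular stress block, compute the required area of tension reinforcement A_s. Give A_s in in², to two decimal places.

From M_n = 0.85 f'_c a b (d − a/2):
a = d − √(d² − 2M_n/(0.85 f'_c b)) = 32.8 − √(32.8² − 2 × 16000/(0.85 × 4 × 18.9)) = 8.761 in.
A_s = 0.85 f'_c a b / f_y = 0.85 × 4 × 8.761 × 18.9 / 75 = 7.506 in².

A_s ≈ 7.51 in²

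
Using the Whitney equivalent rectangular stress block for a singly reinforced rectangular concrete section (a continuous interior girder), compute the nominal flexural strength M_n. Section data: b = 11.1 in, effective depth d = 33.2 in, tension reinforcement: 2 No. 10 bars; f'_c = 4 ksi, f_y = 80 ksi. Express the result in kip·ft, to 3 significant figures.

M_n ≈ 517 kip·ft

A_s = 2 × 1.27 = 2.54 in².
T = A_s f_y = 2.54 × 80 = 203.2 kips.
a = T/(0.85 f'_c b) = 203.2/(0.85 × 4 × 11.1) = 5.384 in.
M_n = T(d − a/2) = 203.2 × (33.2 − 2.692) = 6199.2 kip·in = 6199.2/12 = 516.60 kip·ft.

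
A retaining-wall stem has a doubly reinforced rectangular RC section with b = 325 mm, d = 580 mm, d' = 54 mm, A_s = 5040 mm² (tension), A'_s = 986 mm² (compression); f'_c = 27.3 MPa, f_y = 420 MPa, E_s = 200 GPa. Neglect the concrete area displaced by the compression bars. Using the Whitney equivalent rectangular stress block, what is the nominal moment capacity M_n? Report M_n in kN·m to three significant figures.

M_n ≈ 1010 kN·m

Assume both tension and compression steel yield.
Net tension couple steel: A_s − A'_s = 4054 mm².
a = (A_s − A'_s) f_y / (0.85 f'_c b) = 1702680/(0.85 × 27.3 × 325) = 225.77 mm.
c = a/β₁ = 225.77/0.85 = 265.61 mm; ε'_s = 0.003(c − d')/c = 0.0024 ≥ f_y/E_s = 0.0021, so compression steel does yield.
M_n = (A_s − A'_s) f_y (d − a/2) + A'_s f_y (d − d') = [1702680 × (580 − 112.885) + 414120 × (580 − 54)] × 10⁻⁶ = 795.35 + 217.83 = 1013.18 kN·m.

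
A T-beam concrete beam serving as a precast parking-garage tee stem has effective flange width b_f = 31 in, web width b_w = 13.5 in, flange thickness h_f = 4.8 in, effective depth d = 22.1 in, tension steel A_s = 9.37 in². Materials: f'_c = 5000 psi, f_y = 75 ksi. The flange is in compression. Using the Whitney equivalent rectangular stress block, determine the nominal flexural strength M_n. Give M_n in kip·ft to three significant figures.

M_n ≈ 1140 kip·ft

Tension: T = A_s f_y = 9.37 × 75 = 702.75 kips.
Try a within the flange: a = T/(0.85 f'_c b_f) = 702.75/(0.85 × 5 × 31) = 5.334 in.
a = 5.334 > h_f = 4.8 in: the block extends into the web. Split into flange-overhang and web parts.
C_f = 0.85 f'_c (b_f − b_w) h_f = 0.85 × 5 × (31 − 13.5) × 4.8 = 357.0 kips.
Remaining web compression depth: a_w = (T − C_f)/(0.85 f'_c b_w) = (702.75 − 357.0)/(0.85 × 5 × 13.5) = 6.026 in.
M_n = C_f(d − h_f/2) + (T − C_f)(d − a_w/2) = 357.0 × (22.1 − 2.4) + 345.75 × (22.1 − 3.013) = 7032.9 + 6599.3 = 13632.2 kip·in.
M_n = 13632.2/12 = 1136.02 kip·ft.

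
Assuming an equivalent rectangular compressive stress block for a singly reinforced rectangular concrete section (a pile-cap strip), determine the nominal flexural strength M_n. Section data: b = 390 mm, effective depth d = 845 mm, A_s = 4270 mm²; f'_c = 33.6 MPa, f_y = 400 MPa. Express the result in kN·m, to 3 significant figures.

M_n ≈ 1310 kN·m

T = A_s f_y = 4270 × 400 = 1708000 N = 1708 kN.
From C = T: a = T/(0.85 f'_c b) = 1708000/(0.85 × 33.6 × 390) = 153.34 mm.
M_n = T(d − a/2) = 1708 kN × (845 − 76.67) mm = 1312.31 kN·m.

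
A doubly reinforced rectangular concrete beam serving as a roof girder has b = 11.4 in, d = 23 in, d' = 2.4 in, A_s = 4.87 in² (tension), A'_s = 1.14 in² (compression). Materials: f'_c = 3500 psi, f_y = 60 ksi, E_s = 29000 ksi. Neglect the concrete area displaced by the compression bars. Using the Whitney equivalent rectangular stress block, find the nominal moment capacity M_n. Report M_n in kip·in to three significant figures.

M_n ≈ 5820 kip·in

Assume both steels yield.
a = (A_s − A'_s) f_y/(0.85 f'_c b) = (4.87 − 1.14) × 60/(0.85 × 3.5 × 11.4) = 6.599 in.
c = a/β₁ = 6.599/0.85 = 7.764 in; ε'_s = 0.003(c − d')/c = 0.0021 ≥ ε_y = 0.0021, so the compression steel yields.
M_n = (A_s − A'_s) f_y (d − a/2) + A'_s f_y (d − d') = 223.8 × (23 − 3.2995) + 68.4 × (23 − 2.4) = 4409.0 + 1409.0 = 5818.0 kip·in.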